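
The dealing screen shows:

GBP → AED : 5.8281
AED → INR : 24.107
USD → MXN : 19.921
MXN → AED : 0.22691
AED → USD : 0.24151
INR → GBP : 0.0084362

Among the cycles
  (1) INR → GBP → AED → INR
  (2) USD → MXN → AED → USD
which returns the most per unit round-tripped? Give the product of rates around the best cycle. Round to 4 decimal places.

(1) 0.0084362 × 5.8281 × 24.107 = 1.18527
(2) 19.921 × 0.22691 × 0.24151 = 1.09169
Highest is cycle (1) at 1.1853 (>1, arbitrage).

1.1853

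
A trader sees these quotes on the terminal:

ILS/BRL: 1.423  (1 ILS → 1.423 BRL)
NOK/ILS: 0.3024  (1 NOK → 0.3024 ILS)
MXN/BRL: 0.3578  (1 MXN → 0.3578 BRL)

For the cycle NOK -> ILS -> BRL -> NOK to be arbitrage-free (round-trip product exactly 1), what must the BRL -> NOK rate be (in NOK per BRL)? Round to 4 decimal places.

2.3239

Known legs of the cycle: 0.3024 × 1.423 = 0.4303152
For no arbitrage the full-cycle product must be 1, so the missing rate is 1 / 0.4303152 ≈ 2.323878.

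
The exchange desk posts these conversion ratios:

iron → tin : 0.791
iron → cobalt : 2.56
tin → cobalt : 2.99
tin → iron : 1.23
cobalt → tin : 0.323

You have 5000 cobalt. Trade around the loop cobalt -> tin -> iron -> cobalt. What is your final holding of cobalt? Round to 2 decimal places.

5000 cobalt × 0.323 = 1615 tin
1615 tin × 1.23 = 1986.45 iron
1986.45 iron × 2.56 = 5085.312 cobalt

5085.31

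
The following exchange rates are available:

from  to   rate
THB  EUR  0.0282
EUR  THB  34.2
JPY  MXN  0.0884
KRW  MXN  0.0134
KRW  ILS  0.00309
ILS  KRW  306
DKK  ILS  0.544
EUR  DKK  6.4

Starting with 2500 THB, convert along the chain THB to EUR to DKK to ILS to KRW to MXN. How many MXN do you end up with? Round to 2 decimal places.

1006.45

2500 THB × 0.0282 = 70.5 EUR
70.5 EUR × 6.4 = 451.2 DKK
451.2 DKK × 0.544 = 245.4528 ILS
245.4528 ILS × 306 = 75108.5568 KRW
75108.5568 KRW × 0.0134 = 1006.45466112 MXN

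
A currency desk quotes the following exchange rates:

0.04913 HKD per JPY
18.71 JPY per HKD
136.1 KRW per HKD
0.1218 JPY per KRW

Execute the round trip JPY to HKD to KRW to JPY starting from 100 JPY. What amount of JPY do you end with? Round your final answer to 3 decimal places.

81.443

100 JPY × 0.04913 = 4.913 HKD
4.913 HKD × 136.1 = 668.6593 KRW
668.6593 KRW × 0.1218 = 81.44270274 JPY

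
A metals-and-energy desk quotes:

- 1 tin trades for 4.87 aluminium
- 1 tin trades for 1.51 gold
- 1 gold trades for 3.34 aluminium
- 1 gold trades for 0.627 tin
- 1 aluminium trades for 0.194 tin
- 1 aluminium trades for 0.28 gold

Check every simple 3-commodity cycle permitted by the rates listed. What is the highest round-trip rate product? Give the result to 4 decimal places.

0.9784

gold→aluminium→tin→gold: 3.34 × 0.194 × 1.51 = 0.97842
gold→tin→aluminium→gold: 0.627 × 4.87 × 0.28 = 0.85498
Maximum is gold→aluminium→tin→gold at 0.9784; no arbitrage — every cycle loses value.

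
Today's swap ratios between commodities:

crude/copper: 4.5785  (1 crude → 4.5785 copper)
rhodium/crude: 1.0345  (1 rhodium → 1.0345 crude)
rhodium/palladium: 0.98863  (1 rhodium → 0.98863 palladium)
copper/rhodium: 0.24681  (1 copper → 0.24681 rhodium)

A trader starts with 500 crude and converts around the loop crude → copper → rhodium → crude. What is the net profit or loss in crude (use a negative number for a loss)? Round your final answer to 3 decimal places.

500 crude × 4.5785 = 2289.25 copper
2289.25 copper × 0.24681 = 565.0097925 rhodium
565.0097925 rhodium × 1.0345 = 584.50263034125 crude
Net change: 584.50263034125 − 500 = 84.50263034125 crude

84.503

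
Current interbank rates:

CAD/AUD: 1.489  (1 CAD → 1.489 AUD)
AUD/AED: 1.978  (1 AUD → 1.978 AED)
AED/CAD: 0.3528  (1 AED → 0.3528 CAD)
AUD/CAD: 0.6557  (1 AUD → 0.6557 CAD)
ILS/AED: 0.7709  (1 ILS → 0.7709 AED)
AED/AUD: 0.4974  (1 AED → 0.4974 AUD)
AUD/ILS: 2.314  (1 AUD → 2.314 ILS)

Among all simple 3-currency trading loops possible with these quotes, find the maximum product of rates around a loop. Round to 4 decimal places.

AED→CAD→AUD→AED: 0.3528 × 1.489 × 1.978 = 1.03908
AED→AUD→ILS→AED: 0.4974 × 2.314 × 0.7709 = 0.88729
Maximum is AED→CAD→AUD→AED at 1.0391; arbitrage exists.

1.0391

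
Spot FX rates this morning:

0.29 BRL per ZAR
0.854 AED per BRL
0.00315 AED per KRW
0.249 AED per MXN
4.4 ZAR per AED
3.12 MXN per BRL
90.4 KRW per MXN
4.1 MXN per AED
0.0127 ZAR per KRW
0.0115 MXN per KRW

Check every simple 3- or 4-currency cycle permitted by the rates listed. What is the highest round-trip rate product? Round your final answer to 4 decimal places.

AED→MXN→KRW→AED: 4.1 × 90.4 × 0.00315 = 1.16752
AED→ZAR→BRL→AED: 4.4 × 0.29 × 0.854 = 1.08970
MXN→KRW→ZAR→BRL→MXN: 90.4 × 0.0127 × 0.29 × 3.12 = 1.03878
AED→ZAR→BRL→MXN→AED: 4.4 × 0.29 × 3.12 × 0.249 = 0.99130
Maximum is AED→MXN→KRW→AED at 1.1675; arbitrage exists.

1.1675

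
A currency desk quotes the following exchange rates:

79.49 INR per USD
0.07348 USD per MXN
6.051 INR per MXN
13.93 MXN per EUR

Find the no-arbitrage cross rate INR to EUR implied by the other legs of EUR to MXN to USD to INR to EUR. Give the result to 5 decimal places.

Known legs of the cycle: 13.93 × 0.07348 × 79.49 = 81.364088036
For no arbitrage the full-cycle product must be 1, so the missing rate is 1 / 81.364088036 ≈ 0.0122904.

0.01229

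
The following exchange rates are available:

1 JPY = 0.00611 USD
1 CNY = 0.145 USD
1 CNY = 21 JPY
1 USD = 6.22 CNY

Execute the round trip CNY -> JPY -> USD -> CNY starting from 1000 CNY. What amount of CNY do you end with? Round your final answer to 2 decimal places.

1000 CNY × 21 = 21000 JPY
21000 JPY × 0.00611 = 128.31 USD
128.31 USD × 6.22 = 798.0882 CNY

798.09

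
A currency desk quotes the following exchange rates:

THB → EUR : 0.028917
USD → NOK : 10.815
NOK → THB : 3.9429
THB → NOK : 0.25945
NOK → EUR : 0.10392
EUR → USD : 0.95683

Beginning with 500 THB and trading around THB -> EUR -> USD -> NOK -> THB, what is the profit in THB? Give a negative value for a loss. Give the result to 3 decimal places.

89.930

500 THB × 0.028917 = 14.4585 EUR
14.4585 EUR × 0.95683 = 13.834326555 USD
13.834326555 USD × 10.815 = 149.618241692325 NOK
149.618241692325 NOK × 3.9429 = 589.9297651686682425 THB
Net change: 589.9297651686682425 − 500 = 89.9297651686682425 THB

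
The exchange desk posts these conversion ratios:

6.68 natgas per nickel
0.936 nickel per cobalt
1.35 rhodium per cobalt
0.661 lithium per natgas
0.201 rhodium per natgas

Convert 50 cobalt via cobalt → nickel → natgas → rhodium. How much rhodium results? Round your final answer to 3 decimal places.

62.837

50 cobalt × 0.936 = 46.8 nickel
46.8 nickel × 6.68 = 312.624 natgas
312.624 natgas × 0.201 = 62.837424 rhodium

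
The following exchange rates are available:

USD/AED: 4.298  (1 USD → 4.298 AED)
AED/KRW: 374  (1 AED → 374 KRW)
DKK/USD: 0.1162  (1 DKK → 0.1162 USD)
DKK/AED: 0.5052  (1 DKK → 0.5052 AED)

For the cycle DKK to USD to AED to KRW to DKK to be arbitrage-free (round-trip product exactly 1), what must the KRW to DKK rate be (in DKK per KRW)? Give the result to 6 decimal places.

0.005354

Known legs of the cycle: 0.1162 × 4.298 × 374 = 186.7859224
For no arbitrage the full-cycle product must be 1, so the missing rate is 1 / 186.7859224 ≈ 0.00535372.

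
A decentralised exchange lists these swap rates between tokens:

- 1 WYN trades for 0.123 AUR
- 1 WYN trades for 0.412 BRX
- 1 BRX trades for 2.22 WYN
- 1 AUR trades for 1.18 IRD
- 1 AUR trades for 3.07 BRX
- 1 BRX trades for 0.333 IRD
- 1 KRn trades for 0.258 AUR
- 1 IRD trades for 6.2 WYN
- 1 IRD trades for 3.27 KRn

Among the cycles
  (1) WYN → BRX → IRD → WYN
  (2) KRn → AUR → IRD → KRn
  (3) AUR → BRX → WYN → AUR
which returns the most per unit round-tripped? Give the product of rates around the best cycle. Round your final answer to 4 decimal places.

(1) 0.412 × 0.333 × 6.2 = 0.85062
(2) 0.258 × 1.18 × 3.27 = 0.99552
(3) 3.07 × 2.22 × 0.123 = 0.83829
Highest is cycle (2) at 0.9955 (≤1, no arbitrage).

0.9955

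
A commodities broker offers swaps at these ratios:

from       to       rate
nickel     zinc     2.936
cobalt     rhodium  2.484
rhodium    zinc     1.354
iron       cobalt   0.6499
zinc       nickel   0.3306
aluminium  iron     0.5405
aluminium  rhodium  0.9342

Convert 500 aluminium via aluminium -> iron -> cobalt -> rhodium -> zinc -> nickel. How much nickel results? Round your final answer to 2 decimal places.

195.29

500 aluminium × 0.5405 = 270.25 iron
270.25 iron × 0.6499 = 175.635475 cobalt
175.635475 cobalt × 2.484 = 436.2785199 rhodium
436.2785199 rhodium × 1.354 = 590.7211159446 zinc
590.7211159446 zinc × 0.3306 = 195.29240093128476 nickel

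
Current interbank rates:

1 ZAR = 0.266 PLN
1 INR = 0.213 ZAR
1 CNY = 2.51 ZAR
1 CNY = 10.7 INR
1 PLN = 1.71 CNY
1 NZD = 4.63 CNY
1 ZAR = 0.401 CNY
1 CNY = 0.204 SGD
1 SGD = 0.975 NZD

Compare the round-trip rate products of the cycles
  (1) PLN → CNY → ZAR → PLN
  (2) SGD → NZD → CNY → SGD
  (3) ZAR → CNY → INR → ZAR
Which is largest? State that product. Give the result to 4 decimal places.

1.1417

(1) 1.71 × 2.51 × 0.266 = 1.14170
(2) 0.975 × 4.63 × 0.204 = 0.92091
(3) 0.401 × 10.7 × 0.213 = 0.91392
Highest is cycle (1) at 1.1417 (>1, arbitrage).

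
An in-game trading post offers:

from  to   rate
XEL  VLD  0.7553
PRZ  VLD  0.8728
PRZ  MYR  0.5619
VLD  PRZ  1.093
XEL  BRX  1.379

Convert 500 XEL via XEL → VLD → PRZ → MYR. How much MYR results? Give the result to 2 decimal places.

231.94

500 XEL × 0.7553 = 377.65 VLD
377.65 VLD × 1.093 = 412.77145 PRZ
412.77145 PRZ × 0.5619 = 231.936277755 MYR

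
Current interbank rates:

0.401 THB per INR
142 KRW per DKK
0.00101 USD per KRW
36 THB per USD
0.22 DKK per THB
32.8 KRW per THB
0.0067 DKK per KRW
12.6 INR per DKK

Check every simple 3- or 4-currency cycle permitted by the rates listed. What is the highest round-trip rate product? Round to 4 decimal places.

KRW→USD→THB→KRW: 0.00101 × 36 × 32.8 = 1.19261
DKK→KRW→USD→THB→DKK: 142 × 0.00101 × 36 × 0.22 = 1.13589
DKK→INR→THB→DKK: 12.6 × 0.401 × 0.22 = 1.11157
DKK→INR→THB→KRW→DKK: 12.6 × 0.401 × 32.8 × 0.0067 = 1.11036
Maximum is KRW→USD→THB→KRW at 1.1926; arbitrage exists.

1.1926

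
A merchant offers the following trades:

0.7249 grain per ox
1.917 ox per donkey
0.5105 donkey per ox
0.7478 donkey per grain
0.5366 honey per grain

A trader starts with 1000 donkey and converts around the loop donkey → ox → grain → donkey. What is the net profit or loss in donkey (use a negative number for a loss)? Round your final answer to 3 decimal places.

1000 donkey × 1.917 = 1917 ox
1917 ox × 0.7249 = 1389.6333 grain
1389.6333 grain × 0.7478 = 1039.16778174 donkey
Net change: 1039.16778174 − 1000 = 39.16778174 donkey

39.168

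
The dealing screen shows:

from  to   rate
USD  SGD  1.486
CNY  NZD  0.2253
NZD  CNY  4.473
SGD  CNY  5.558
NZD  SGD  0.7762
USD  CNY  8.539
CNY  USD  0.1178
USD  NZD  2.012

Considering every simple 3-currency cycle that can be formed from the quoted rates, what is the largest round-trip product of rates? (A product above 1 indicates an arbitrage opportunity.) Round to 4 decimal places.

1.0602

CNY→USD→NZD→CNY: 0.1178 × 2.012 × 4.473 = 1.06016
SGD→CNY→USD→SGD: 5.558 × 0.1178 × 1.486 = 0.97293
SGD→CNY→NZD→SGD: 5.558 × 0.2253 × 0.7762 = 0.97197
Maximum is CNY→USD→NZD→CNY at 1.0602; arbitrage exists.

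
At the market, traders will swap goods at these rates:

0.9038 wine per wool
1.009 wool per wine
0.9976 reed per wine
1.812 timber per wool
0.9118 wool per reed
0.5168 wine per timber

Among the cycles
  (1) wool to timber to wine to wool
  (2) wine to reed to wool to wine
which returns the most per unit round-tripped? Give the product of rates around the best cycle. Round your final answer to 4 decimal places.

0.9449

(1) 1.812 × 0.5168 × 1.009 = 0.94487
(2) 0.9976 × 0.9118 × 0.9038 = 0.82211
Highest is cycle (1) at 0.9449 (≤1, no arbitrage).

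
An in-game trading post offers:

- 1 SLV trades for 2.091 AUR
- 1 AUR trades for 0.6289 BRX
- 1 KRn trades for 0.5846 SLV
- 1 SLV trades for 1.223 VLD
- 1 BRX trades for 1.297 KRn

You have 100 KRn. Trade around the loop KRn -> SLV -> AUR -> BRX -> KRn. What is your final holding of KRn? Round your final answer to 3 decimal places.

100 KRn × 0.5846 = 58.46 SLV
58.46 SLV × 2.091 = 122.23986 AUR
122.23986 AUR × 0.6289 = 76.876647954 BRX
76.876647954 BRX × 1.297 = 99.709012396338 KRn

99.709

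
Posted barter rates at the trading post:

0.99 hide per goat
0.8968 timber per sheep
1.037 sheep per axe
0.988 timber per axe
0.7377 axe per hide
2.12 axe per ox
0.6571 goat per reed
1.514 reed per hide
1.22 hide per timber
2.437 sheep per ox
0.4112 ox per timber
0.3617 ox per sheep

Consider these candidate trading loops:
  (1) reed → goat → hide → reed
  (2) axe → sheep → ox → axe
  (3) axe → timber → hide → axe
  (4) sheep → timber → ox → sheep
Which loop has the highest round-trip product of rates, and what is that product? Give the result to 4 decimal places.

0.9849

(1) 0.6571 × 0.99 × 1.514 = 0.98490
(2) 1.037 × 0.3617 × 2.12 = 0.79518
(3) 0.988 × 1.22 × 0.7377 = 0.88919
(4) 0.8968 × 0.4112 × 2.437 = 0.89868
Highest is cycle (1) at 0.9849 (≤1, no arbitrage).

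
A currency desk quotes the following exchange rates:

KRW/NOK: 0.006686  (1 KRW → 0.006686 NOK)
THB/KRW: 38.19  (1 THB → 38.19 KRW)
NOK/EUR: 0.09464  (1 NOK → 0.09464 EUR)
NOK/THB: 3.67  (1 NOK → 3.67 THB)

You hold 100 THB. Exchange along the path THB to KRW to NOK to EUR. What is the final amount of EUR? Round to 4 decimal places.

2.4165

100 THB × 38.19 = 3819 KRW
3819 KRW × 0.006686 = 25.533834 NOK
25.533834 NOK × 0.09464 = 2.41652204976 EUR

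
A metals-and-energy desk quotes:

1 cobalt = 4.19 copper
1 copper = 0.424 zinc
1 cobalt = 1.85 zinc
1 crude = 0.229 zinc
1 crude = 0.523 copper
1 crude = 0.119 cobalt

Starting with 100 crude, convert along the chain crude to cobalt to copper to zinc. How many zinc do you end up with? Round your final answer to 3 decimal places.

100 crude × 0.119 = 11.9 cobalt
11.9 cobalt × 4.19 = 49.861 copper
49.861 copper × 0.424 = 21.141064 zinc

21.141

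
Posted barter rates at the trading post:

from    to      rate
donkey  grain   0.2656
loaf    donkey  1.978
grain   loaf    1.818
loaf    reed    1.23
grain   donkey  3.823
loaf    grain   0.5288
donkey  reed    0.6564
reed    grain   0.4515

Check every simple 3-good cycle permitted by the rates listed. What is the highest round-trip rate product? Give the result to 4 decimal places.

1.1330

grain→donkey→reed→grain: 3.823 × 0.6564 × 0.4515 = 1.13300
grain→loaf→reed→grain: 1.818 × 1.23 × 0.4515 = 1.00962
grain→loaf→donkey→grain: 1.818 × 1.978 × 0.2656 = 0.95510
Maximum is grain→donkey→reed→grain at 1.1330; arbitrage exists.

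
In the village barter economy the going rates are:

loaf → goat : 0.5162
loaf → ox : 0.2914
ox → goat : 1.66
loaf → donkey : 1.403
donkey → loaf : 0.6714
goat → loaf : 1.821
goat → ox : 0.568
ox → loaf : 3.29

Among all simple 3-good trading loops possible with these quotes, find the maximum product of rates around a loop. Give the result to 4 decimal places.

ox→loaf→goat→ox: 3.29 × 0.5162 × 0.568 = 0.96463
ox→goat→loaf→ox: 1.66 × 1.821 × 0.2914 = 0.88086
Maximum is ox→loaf→goat→ox at 0.9646; no arbitrage — every cycle loses value.

0.9646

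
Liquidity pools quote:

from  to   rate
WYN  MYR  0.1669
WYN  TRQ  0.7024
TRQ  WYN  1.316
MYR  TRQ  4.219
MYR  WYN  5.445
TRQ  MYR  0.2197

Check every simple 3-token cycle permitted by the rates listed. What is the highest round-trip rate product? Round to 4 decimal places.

MYR→TRQ→WYN→MYR: 4.219 × 1.316 × 0.1669 = 0.92666
MYR→WYN→TRQ→MYR: 5.445 × 0.7024 × 0.2197 = 0.84026
Maximum is MYR→TRQ→WYN→MYR at 0.9267; no arbitrage — every cycle loses value.

0.9267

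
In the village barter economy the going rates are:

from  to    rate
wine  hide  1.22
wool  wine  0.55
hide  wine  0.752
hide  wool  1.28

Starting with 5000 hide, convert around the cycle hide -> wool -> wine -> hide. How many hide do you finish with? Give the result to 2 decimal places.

5000 hide × 1.28 = 6400 wool
6400 wool × 0.55 = 3520 wine
3520 wine × 1.22 = 4294.4 hide

4294.40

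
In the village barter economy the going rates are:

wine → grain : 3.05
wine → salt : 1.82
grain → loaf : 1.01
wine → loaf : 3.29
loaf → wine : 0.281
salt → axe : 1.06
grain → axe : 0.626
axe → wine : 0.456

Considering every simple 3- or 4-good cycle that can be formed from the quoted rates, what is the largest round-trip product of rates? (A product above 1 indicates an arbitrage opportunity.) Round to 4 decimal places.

wine→salt→axe→wine: 1.82 × 1.06 × 0.456 = 0.87972
grain→axe→wine→grain: 0.626 × 0.456 × 3.05 = 0.87064
grain→loaf→wine→grain: 1.01 × 0.281 × 3.05 = 0.86562
Maximum is wine→salt→axe→wine at 0.8797; no arbitrage — every cycle loses value.

0.8797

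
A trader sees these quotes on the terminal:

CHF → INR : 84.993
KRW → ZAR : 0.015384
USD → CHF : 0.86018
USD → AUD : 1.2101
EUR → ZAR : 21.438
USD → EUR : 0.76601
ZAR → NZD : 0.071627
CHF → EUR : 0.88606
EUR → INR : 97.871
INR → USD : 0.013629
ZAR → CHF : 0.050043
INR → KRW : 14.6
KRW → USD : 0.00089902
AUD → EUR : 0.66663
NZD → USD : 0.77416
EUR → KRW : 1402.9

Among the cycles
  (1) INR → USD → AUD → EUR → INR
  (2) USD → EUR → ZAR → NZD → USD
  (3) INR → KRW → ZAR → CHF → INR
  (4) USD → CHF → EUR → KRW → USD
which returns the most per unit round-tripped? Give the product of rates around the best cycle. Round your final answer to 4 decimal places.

(1) 0.013629 × 1.2101 × 0.66663 × 97.871 = 1.07603
(2) 0.76601 × 21.438 × 0.071627 × 0.77416 = 0.91060
(3) 14.6 × 0.015384 × 0.050043 × 84.993 = 0.95532
(4) 0.86018 × 0.88606 × 1402.9 × 0.00089902 = 0.96128
Highest is cycle (1) at 1.0760 (>1, arbitrage).

1.0760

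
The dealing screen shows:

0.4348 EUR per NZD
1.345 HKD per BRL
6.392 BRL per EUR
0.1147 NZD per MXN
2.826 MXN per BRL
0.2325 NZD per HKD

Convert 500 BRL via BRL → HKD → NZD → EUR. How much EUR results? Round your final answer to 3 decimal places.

500 BRL × 1.345 = 672.5 HKD
672.5 HKD × 0.2325 = 156.35625 NZD
156.35625 NZD × 0.4348 = 67.9836975 EUR

67.984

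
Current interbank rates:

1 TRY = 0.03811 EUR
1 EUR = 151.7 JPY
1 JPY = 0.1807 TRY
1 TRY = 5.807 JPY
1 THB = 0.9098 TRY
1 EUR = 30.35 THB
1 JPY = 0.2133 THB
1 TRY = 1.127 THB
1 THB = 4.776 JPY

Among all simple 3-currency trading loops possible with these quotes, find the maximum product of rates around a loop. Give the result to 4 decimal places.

1.1269

JPY→THB→TRY→JPY: 0.2133 × 0.9098 × 5.807 = 1.12691
TRY→EUR→THB→TRY: 0.03811 × 30.35 × 0.9098 = 1.05231
JPY→TRY→EUR→JPY: 0.1807 × 0.03811 × 151.7 = 1.04468
JPY→TRY→THB→JPY: 0.1807 × 1.127 × 4.776 = 0.97263
Maximum is JPY→THB→TRY→JPY at 1.1269; arbitrage exists.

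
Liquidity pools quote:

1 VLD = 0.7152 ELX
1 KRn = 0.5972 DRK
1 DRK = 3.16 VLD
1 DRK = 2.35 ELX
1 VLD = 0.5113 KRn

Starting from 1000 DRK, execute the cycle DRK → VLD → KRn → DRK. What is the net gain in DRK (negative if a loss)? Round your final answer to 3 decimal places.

1000 DRK × 3.16 = 3160 VLD
3160 VLD × 0.5113 = 1615.708 KRn
1615.708 KRn × 0.5972 = 964.9008176 DRK
Net change: 964.9008176 − 1000 = -35.0991824 DRK

-35.099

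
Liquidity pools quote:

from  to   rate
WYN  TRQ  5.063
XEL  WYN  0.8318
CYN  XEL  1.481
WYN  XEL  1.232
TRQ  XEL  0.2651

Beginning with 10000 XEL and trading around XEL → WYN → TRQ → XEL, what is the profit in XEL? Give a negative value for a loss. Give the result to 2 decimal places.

10000 XEL × 0.8318 = 8318 WYN
8318 WYN × 5.063 = 42114.034 TRQ
42114.034 TRQ × 0.2651 = 11164.4304134 XEL
Net change: 11164.4304134 − 10000 = 1164.4304134 XEL

1164.43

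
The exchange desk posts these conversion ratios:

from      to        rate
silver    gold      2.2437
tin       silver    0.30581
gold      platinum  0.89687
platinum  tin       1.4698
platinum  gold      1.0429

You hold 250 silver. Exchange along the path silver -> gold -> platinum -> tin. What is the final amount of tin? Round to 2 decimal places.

739.42

250 silver × 2.2437 = 560.925 gold
560.925 gold × 0.89687 = 503.07680475 platinum
503.07680475 platinum × 1.4698 = 739.42228762155 tin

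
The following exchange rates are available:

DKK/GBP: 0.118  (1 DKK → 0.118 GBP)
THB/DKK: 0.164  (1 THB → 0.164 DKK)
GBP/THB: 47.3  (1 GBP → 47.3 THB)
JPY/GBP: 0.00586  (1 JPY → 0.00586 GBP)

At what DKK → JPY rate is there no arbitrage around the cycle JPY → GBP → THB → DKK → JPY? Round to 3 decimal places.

21.999

Known legs of the cycle: 0.00586 × 47.3 × 0.164 = 0.045457192
For no arbitrage the full-cycle product must be 1, so the missing rate is 1 / 0.045457192 ≈ 21.99872.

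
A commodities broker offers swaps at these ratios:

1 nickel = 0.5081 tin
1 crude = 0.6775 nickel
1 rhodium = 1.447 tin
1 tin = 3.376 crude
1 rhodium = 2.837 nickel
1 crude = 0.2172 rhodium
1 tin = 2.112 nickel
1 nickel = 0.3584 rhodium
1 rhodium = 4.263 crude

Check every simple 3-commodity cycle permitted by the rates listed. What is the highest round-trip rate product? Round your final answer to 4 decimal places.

tin→crude→nickel→tin: 3.376 × 0.6775 × 0.5081 = 1.16215
tin→nickel→rhodium→tin: 2.112 × 0.3584 × 1.447 = 1.09529
tin→crude→rhodium→tin: 3.376 × 0.2172 × 1.447 = 1.06104
nickel→rhodium→crude→nickel: 0.3584 × 4.263 × 0.6775 = 1.03512
Maximum is tin→crude→nickel→tin at 1.1621; arbitrage exists.

1.1621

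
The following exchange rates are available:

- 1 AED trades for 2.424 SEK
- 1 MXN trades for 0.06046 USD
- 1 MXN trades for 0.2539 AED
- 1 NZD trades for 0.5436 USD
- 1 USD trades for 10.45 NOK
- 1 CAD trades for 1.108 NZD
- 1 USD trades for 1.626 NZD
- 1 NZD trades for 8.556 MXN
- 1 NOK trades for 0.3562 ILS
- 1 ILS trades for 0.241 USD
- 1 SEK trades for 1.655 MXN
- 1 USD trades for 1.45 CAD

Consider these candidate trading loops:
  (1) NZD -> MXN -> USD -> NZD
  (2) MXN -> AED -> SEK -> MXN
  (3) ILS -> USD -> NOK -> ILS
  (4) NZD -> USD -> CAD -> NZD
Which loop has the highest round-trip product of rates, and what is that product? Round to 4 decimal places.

1.0186

(1) 8.556 × 0.06046 × 1.626 = 0.84112
(2) 0.2539 × 2.424 × 1.655 = 1.01858
(3) 0.241 × 10.45 × 0.3562 = 0.89707
(4) 0.5436 × 1.45 × 1.108 = 0.87335
Highest is cycle (2) at 1.0186 (>1, arbitrage).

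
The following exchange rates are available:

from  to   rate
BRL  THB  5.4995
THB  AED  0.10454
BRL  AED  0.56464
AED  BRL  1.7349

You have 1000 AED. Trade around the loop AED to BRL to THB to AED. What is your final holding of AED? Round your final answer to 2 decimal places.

1000 AED × 1.7349 = 1734.9 BRL
1734.9 BRL × 5.4995 = 9541.08255 THB
9541.08255 THB × 0.10454 = 997.424769777 AED

997.42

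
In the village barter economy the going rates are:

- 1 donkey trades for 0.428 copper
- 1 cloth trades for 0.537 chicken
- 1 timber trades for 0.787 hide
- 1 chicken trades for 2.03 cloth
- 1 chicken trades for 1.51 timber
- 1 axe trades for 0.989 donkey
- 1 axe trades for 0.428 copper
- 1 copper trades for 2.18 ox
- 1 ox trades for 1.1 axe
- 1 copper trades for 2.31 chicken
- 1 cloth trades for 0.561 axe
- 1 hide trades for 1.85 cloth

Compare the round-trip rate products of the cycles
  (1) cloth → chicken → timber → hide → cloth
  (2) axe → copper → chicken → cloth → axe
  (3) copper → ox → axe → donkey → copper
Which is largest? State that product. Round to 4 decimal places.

1.1806

(1) 0.537 × 1.51 × 0.787 × 1.85 = 1.18059
(2) 0.428 × 2.31 × 2.03 × 0.561 = 1.12594
(3) 2.18 × 1.1 × 0.989 × 0.428 = 1.01505
Highest is cycle (1) at 1.1806 (>1, arbitrage).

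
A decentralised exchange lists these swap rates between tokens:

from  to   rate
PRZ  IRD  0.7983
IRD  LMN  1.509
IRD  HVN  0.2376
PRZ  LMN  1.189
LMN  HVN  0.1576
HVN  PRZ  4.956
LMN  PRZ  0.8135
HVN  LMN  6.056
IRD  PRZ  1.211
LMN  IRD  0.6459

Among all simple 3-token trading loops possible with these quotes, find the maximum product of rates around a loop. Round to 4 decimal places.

LMN→PRZ→IRD→LMN: 0.8135 × 0.7983 × 1.509 = 0.97997
IRD→HVN→PRZ→IRD: 0.2376 × 4.956 × 0.7983 = 0.94003
LMN→IRD→PRZ→LMN: 0.6459 × 1.211 × 1.189 = 0.93002
LMN→IRD→HVN→LMN: 0.6459 × 0.2376 × 6.056 = 0.92939
LMN→HVN→PRZ→LMN: 0.1576 × 4.956 × 1.189 = 0.92869
Maximum is LMN→PRZ→IRD→LMN at 0.9800; no arbitrage — every cycle loses value.

0.9800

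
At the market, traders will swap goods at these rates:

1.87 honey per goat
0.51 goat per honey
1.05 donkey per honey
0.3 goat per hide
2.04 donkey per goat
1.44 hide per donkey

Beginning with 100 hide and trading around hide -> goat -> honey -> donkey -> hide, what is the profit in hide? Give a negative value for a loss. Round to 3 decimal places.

100 hide × 0.3 = 30 goat
30 goat × 1.87 = 56.1 honey
56.1 honey × 1.05 = 58.905 donkey
58.905 donkey × 1.44 = 84.8232 hide
Net change: 84.8232 − 100 = -15.1768 hide

-15.177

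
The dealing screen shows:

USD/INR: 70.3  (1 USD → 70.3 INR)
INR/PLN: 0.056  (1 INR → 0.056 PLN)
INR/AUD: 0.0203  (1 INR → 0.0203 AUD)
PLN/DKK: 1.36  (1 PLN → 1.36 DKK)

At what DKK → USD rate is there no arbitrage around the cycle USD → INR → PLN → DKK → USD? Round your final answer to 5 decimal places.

0.18677

Known legs of the cycle: 70.3 × 0.056 × 1.36 = 5.354048
For no arbitrage the full-cycle product must be 1, so the missing rate is 1 / 5.354048 ≈ 0.1867746.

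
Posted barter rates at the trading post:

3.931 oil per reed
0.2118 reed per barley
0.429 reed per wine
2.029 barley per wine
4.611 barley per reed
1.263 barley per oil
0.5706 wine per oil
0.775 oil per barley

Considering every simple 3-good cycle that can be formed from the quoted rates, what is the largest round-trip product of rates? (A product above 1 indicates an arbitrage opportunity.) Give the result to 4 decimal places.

barley→reed→oil→barley: 0.2118 × 3.931 × 1.263 = 1.05156
wine→reed→oil→wine: 0.429 × 3.931 × 0.5706 = 0.96226
wine→barley→oil→wine: 2.029 × 0.775 × 0.5706 = 0.89725
Maximum is barley→reed→oil→barley at 1.0516; arbitrage exists.

1.0516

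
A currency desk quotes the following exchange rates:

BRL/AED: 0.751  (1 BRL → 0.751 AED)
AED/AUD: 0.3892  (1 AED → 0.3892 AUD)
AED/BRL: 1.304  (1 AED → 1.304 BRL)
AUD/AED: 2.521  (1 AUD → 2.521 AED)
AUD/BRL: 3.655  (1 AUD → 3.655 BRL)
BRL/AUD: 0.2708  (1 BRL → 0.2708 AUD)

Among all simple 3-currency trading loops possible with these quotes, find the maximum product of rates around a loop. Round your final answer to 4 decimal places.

AED→AUD→BRL→AED: 0.3892 × 3.655 × 0.751 = 1.06832
AED→BRL→AUD→AED: 1.304 × 0.2708 × 2.521 = 0.89022
Maximum is AED→AUD→BRL→AED at 1.0683; arbitrage exists.

1.0683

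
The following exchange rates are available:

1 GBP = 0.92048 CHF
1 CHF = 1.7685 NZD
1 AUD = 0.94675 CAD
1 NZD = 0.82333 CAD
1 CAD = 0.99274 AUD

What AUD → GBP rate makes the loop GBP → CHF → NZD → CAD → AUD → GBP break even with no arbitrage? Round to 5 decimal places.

Known legs of the cycle: 0.92048 × 1.7685 × 0.82333 × 0.99274 = 1.330542900921514896
For no arbitrage the full-cycle product must be 1, so the missing rate is 1 / 1.330542900921514896 ≈ 0.7515729.

0.75157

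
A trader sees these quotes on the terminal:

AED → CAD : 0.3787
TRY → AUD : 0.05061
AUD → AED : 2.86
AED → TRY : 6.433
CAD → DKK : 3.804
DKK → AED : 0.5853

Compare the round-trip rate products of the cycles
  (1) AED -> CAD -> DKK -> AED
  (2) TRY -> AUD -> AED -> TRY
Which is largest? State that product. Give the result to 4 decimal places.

0.9311

(1) 0.3787 × 3.804 × 0.5853 = 0.84317
(2) 0.05061 × 2.86 × 6.433 = 0.93114
Highest is cycle (2) at 0.9311 (≤1, no arbitrage).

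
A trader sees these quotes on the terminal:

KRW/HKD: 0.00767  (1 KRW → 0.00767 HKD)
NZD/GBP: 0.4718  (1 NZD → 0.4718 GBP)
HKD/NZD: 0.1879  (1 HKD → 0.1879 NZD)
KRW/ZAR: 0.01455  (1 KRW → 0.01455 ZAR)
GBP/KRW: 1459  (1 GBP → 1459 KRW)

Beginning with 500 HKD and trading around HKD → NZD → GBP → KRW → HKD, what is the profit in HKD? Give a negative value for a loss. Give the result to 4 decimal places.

-3.9729

500 HKD × 0.1879 = 93.95 NZD
93.95 NZD × 0.4718 = 44.32561 GBP
44.32561 GBP × 1459 = 64671.06499 KRW
64671.06499 KRW × 0.00767 = 496.0270684733 HKD
Net change: 496.0270684733 − 500 = -3.9729315267 HKD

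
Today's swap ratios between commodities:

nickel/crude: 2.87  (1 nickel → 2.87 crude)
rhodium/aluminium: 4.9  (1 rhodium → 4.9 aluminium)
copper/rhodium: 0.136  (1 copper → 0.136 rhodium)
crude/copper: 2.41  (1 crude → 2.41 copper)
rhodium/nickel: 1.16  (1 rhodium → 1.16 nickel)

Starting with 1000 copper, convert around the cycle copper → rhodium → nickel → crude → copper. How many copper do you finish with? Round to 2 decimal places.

1000 copper × 0.136 = 136 rhodium
136 rhodium × 1.16 = 157.76 nickel
157.76 nickel × 2.87 = 452.7712 crude
452.7712 crude × 2.41 = 1091.178592 copper

1091.18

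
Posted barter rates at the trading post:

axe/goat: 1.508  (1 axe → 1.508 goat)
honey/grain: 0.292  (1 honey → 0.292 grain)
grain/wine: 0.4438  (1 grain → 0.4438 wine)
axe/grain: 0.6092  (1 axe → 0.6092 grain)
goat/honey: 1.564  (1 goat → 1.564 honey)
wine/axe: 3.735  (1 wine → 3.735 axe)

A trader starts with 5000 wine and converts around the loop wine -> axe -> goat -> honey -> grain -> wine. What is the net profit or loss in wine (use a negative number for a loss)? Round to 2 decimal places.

707.80

5000 wine × 3.735 = 18675 axe
18675 axe × 1.508 = 28161.9 goat
28161.9 goat × 1.564 = 44045.2116 honey
44045.2116 honey × 0.292 = 12861.2017872 grain
12861.2017872 grain × 0.4438 = 5707.80135315936 wine
Net change: 5707.80135315936 − 5000 = 707.80135315936 wine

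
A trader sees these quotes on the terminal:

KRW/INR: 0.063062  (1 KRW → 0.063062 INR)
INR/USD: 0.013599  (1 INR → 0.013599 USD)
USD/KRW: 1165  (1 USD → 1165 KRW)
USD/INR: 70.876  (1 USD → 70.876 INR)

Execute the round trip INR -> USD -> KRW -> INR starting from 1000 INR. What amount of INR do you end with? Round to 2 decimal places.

999.08

1000 INR × 0.013599 = 13.599 USD
13.599 USD × 1165 = 15842.835 KRW
15842.835 KRW × 0.063062 = 999.08086077 INR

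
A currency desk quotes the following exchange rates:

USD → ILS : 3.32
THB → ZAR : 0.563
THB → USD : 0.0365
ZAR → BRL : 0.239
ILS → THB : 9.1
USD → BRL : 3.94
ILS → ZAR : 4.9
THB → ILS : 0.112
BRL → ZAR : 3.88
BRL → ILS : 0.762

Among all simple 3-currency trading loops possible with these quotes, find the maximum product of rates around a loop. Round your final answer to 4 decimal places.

1.1027

THB→USD→ILS→THB: 0.0365 × 3.32 × 9.1 = 1.10274
BRL→ILS→ZAR→BRL: 0.762 × 4.9 × 0.239 = 0.89238
Maximum is THB→USD→ILS→THB at 1.1027; arbitrage exists.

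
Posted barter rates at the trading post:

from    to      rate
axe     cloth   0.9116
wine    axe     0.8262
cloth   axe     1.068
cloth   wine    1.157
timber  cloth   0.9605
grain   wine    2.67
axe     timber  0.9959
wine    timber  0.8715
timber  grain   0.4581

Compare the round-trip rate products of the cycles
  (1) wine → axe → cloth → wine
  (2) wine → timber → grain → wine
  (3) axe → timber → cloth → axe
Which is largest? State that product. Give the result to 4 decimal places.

(1) 0.8262 × 0.9116 × 1.157 = 0.87141
(2) 0.8715 × 0.4581 × 2.67 = 1.06596
(3) 0.9959 × 0.9605 × 1.068 = 1.02161
Highest is cycle (2) at 1.0660 (>1, arbitrage).

1.0660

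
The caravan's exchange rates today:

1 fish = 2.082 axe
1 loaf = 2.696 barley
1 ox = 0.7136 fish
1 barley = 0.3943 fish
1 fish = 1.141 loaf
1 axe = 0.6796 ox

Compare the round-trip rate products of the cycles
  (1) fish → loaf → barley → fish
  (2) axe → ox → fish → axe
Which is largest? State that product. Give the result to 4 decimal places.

(1) 1.141 × 2.696 × 0.3943 = 1.21292
(2) 0.6796 × 0.7136 × 2.082 = 1.00969
Highest is cycle (1) at 1.2129 (>1, arbitrage).

1.2129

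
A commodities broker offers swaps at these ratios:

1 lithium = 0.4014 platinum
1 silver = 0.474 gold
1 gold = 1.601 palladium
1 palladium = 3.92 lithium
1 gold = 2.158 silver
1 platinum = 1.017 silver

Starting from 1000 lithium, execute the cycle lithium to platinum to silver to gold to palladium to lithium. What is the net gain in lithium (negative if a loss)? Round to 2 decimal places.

1000 lithium × 0.4014 = 401.4 platinum
401.4 platinum × 1.017 = 408.2238 silver
408.2238 silver × 0.474 = 193.4980812 gold
193.4980812 gold × 1.601 = 309.7904280012 palladium
309.7904280012 palladium × 3.92 = 1214.378477764704 lithium
Net change: 1214.378477764704 − 1000 = 214.378477764704 lithium

214.38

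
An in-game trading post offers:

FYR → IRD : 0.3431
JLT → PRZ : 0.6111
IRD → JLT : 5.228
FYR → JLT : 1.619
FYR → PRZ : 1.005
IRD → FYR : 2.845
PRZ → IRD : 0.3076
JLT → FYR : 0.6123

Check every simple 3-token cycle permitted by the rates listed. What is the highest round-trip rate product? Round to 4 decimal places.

1.0983

IRD→JLT→FYR→IRD: 5.228 × 0.6123 × 0.3431 = 1.09830
IRD→JLT→PRZ→IRD: 5.228 × 0.6111 × 0.3076 = 0.98273
IRD→FYR→PRZ→IRD: 2.845 × 1.005 × 0.3076 = 0.87950
Maximum is IRD→JLT→FYR→IRD at 1.0983; arbitrage exists.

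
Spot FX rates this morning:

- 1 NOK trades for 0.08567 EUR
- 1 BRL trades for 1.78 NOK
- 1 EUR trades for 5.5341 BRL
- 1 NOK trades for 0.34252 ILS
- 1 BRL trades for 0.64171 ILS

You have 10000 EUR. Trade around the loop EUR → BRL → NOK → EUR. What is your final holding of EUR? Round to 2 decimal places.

8439.09

10000 EUR × 5.5341 = 55341 BRL
55341 BRL × 1.78 = 98506.98 NOK
98506.98 NOK × 0.08567 = 8439.0929766 EUR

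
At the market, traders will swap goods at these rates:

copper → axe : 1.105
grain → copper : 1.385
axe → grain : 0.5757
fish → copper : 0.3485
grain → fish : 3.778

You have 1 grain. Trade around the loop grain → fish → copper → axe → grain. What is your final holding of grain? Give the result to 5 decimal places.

1 grain × 3.778 = 3.778 fish
3.778 fish × 0.3485 = 1.316633 copper
1.316633 copper × 1.105 = 1.454879465 axe
1.454879465 axe × 0.5757 = 0.8375741080005 grain

0.83757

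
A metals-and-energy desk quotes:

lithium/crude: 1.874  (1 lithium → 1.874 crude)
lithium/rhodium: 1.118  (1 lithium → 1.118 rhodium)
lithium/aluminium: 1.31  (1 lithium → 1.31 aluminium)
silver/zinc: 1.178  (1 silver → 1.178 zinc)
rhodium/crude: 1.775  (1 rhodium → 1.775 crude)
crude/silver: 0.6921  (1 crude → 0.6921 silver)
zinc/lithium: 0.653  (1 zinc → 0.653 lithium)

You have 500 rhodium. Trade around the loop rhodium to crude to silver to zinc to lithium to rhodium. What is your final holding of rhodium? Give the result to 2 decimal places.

528.25

500 rhodium × 1.775 = 887.5 crude
887.5 crude × 0.6921 = 614.23875 silver
614.23875 silver × 1.178 = 723.5732475 zinc
723.5732475 zinc × 0.653 = 472.4933306175 lithium
472.4933306175 lithium × 1.118 = 528.247543630365 rhodium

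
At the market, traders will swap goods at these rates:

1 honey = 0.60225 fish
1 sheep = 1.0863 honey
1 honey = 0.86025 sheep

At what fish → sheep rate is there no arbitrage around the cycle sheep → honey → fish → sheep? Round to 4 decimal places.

1.5285

Known legs of the cycle: 1.0863 × 0.60225 = 0.654224175
For no arbitrage the full-cycle product must be 1, so the missing rate is 1 / 0.654224175 ≈ 1.528528.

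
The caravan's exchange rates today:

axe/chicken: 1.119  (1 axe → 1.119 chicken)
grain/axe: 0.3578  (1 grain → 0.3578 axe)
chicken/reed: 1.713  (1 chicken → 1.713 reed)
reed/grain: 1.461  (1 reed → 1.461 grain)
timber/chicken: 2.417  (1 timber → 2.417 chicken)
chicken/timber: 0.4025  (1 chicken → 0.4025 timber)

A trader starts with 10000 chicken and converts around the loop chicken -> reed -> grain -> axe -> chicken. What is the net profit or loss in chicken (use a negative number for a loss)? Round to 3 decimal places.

20.237

10000 chicken × 1.713 = 17130 reed
17130 reed × 1.461 = 25026.93 grain
25026.93 grain × 0.3578 = 8954.635554 axe
8954.635554 axe × 1.119 = 10020.237184926 chicken
Net change: 10020.237184926 − 10000 = 20.237184926 chicken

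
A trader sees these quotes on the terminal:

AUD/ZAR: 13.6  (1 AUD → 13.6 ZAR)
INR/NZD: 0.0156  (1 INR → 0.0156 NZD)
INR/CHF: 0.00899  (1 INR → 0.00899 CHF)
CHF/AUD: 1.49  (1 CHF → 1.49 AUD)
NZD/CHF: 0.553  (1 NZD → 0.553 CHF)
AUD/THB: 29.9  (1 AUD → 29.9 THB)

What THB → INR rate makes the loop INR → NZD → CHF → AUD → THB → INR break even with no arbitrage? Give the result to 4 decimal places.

2.6019

Known legs of the cycle: 0.0156 × 0.553 × 1.49 × 29.9 = 0.3843325668
For no arbitrage the full-cycle product must be 1, so the missing rate is 1 / 0.3843325668 ≈ 2.601913.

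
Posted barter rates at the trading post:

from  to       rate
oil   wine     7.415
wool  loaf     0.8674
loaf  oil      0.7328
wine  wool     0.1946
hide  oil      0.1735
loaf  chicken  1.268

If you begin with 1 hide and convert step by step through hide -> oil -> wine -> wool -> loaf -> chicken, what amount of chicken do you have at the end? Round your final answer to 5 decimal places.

1 hide × 0.1735 = 0.1735 oil
0.1735 oil × 7.415 = 1.2865025 wine
1.2865025 wine × 0.1946 = 0.2503533865 wool
0.2503533865 wool × 0.8674 = 0.2171565274501 loaf
0.2171565274501 loaf × 1.268 = 0.2753544768067268 chicken

0.27535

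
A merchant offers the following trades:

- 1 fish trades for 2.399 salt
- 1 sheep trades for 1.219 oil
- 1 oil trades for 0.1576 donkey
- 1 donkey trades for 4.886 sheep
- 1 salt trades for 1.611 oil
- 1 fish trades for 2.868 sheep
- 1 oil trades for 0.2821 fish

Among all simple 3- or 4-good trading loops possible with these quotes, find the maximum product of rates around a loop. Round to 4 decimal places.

oil→fish→salt→oil: 0.2821 × 2.399 × 1.611 = 1.09026
oil→fish→sheep→oil: 0.2821 × 2.868 × 1.219 = 0.98625
oil→donkey→sheep→oil: 0.1576 × 4.886 × 1.219 = 0.93867
Maximum is oil→fish→salt→oil at 1.0903; arbitrage exists.

1.0903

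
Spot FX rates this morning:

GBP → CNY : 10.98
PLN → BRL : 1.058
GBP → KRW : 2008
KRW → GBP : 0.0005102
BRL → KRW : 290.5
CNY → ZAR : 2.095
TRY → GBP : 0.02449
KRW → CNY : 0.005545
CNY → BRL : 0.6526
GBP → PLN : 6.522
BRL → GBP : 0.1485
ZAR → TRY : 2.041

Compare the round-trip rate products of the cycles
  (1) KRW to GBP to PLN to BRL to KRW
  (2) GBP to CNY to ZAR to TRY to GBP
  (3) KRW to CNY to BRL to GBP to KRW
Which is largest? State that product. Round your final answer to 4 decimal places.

(1) 0.0005102 × 6.522 × 1.058 × 290.5 = 1.02271
(2) 10.98 × 2.095 × 2.041 × 0.02449 = 1.14979
(3) 0.005545 × 0.6526 × 0.1485 × 2008 = 1.07904
Highest is cycle (2) at 1.1498 (>1, arbitrage).

1.1498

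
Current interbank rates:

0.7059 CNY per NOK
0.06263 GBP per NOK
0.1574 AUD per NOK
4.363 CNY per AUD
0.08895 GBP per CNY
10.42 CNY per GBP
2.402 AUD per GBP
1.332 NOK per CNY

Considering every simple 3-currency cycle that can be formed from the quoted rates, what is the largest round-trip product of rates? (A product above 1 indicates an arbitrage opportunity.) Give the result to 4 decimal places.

0.9322

GBP→AUD→CNY→GBP: 2.402 × 4.363 × 0.08895 = 0.93219
AUD→CNY→NOK→AUD: 4.363 × 1.332 × 0.1574 = 0.91473
GBP→CNY→NOK→GBP: 10.42 × 1.332 × 0.06263 = 0.86927
Maximum is GBP→AUD→CNY→GBP at 0.9322; no arbitrage — every cycle loses value.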